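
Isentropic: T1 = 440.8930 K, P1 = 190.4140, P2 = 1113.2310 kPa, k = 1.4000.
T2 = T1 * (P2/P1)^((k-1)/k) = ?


(k-1)/k = 0.2857
(P2/P1)^exp = 1.6562
T2 = 440.8930 * 1.6562 = 730.2030 K

730.2030 K


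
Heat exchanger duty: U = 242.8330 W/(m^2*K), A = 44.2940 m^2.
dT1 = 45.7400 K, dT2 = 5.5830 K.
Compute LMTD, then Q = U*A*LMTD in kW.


LMTD = 19.0929 K
Q = 242.8330 * 44.2940 * 19.0929 = 205363.6644 W = 205.3637 kW

205.3637 kW


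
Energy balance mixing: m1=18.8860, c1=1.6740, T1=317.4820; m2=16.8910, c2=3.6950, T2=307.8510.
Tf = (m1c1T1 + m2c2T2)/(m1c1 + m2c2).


num = 29250.9175
den = 94.0274
Tf = 311.0893 K

311.0893 K


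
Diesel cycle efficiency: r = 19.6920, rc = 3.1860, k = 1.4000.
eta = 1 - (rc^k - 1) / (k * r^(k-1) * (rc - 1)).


r^(k-1) = 3.2939
rc^k = 5.0646
eta = 0.5968 = 59.6798%

59.6798%


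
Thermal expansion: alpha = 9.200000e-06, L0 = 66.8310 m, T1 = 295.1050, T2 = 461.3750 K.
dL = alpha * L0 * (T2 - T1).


dT = 166.2700 K
dL = 9.200000e-06 * 66.8310 * 166.2700 = 0.102230 m
L_final = 66.933230 m

dL = 0.102230 m


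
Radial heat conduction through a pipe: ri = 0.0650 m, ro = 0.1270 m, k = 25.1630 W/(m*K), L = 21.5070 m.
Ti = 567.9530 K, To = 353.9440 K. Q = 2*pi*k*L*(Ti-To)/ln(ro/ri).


dT = 214.0090 K
ln(ro/ri) = 0.6698
Q = 2*pi*25.1630*21.5070*214.0090 / 0.6698 = 1086448.4746 W

1086448.4746 W


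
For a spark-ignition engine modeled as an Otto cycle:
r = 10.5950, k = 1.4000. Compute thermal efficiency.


r^(k-1) = 2.5706
eta = 1 - 1/2.5706 = 0.6110 = 61.0991%

61.0991%


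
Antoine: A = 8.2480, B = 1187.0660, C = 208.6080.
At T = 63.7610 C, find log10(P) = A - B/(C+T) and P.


C+T = 272.3690
B/(C+T) = 4.3583
log10(P) = 8.2480 - 4.3583 = 3.8897
P = 10^3.8897 = 7757.0986 mmHg

7757.0986 mmHg


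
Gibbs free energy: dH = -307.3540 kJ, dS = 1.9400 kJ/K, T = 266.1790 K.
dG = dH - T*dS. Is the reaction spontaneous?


T*dS = 266.1790 * 1.9400 = 516.3873 kJ
dG = -307.3540 - 516.3873 = -823.7413 kJ (spontaneous)

dG = -823.7413 kJ, spontaneous


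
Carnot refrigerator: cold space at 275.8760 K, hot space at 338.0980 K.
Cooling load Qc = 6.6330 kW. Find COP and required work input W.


COP = 275.8760 / 62.2220 = 4.4337
W = 6.6330 / 4.4337 = 1.4960 kW

COP = 4.4337, W = 1.4960 kW


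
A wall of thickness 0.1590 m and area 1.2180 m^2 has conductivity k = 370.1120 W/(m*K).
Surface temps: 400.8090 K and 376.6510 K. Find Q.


dT = 24.1580 K
Q = 370.1120 * 1.2180 * 24.1580 / 0.1590 = 68492.7033 W

68492.7033 W


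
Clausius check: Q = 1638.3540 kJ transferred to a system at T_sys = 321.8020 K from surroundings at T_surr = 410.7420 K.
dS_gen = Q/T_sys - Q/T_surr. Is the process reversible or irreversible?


dS_sys = 1638.3540/321.8020 = 5.0912 kJ/K
dS_surr = -1638.3540/410.7420 = -3.9888 kJ/K
dS_gen = 5.0912 - 3.9888 = 1.1024 kJ/K (irreversible)

dS_gen = 1.1024 kJ/K, irreversible


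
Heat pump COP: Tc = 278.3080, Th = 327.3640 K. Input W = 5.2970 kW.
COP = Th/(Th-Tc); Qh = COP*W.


COP = 327.3640 / 49.0560 = 6.6733
Qh = 6.6733 * 5.2970 = 35.3483 kW

COP = 6.6733, Qh = 35.3483 kW


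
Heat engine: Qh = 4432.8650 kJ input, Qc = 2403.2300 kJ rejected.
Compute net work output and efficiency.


W = 4432.8650 - 2403.2300 = 2029.6350 kJ
eta = 2029.6350 / 4432.8650 = 0.4579 = 45.7861%

W = 2029.6350 kJ, eta = 45.7861%


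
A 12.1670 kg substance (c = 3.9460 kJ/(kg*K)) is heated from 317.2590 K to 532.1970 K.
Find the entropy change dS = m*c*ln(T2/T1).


T2/T1 = 1.6775
ln(T2/T1) = 0.5173
dS = 12.1670 * 3.9460 * 0.5173 = 24.8359 kJ/K

24.8359 kJ/K


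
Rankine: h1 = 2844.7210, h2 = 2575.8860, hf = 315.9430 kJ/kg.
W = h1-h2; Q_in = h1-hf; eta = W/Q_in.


W = 268.8350 kJ/kg
Q_in = 2528.7780 kJ/kg
eta = 0.1063 = 10.6310%

eta = 10.6310%


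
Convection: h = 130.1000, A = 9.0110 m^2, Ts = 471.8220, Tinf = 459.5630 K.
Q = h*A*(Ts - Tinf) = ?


dT = 12.2590 K
Q = 130.1000 * 9.0110 * 12.2590 = 14371.6070 W

14371.6070 W


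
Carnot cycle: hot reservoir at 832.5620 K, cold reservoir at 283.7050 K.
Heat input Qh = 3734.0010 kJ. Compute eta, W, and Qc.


eta = 1 - 283.7050/832.5620 = 0.6592
W = 0.6592 * 3734.0010 = 2461.5976 kJ
Qc = 3734.0010 - 2461.5976 = 1272.4034 kJ

eta = 65.9239%, W = 2461.5976 kJ, Qc = 1272.4034 kJ


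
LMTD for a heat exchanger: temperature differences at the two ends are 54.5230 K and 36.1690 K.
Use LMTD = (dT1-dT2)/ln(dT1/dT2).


dT1/dT2 = 1.5075
ln(dT1/dT2) = 0.4104
LMTD = 18.3540 / 0.4104 = 44.7200 K

44.7200 K


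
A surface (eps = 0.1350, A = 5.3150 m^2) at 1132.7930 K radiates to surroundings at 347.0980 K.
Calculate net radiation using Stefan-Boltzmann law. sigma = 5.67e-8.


T^4 = 1.6467e+12
Tsurr^4 = 1.4515e+10
Q = 0.1350 * 5.67e-8 * 5.3150 * 1.6321e+12 = 66401.3925 W

66401.3925 W


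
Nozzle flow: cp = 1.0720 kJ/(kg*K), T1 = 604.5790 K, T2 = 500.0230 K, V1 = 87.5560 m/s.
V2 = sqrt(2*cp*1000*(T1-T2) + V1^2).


dT = 104.5560 K
2*cp*1000*dT = 224168.0640
V1^2 = 7666.0531
V2 = sqrt(231834.1171) = 481.4916 m/s

481.4916 m/s


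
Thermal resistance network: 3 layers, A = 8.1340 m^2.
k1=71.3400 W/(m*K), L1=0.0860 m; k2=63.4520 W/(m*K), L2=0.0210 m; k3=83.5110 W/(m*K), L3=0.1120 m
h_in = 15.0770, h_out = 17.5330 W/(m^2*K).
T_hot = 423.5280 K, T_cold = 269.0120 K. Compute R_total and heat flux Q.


R_conv_in = 1/(15.0770*8.1340) = 0.0082
R_1 = 0.0860/(71.3400*8.1340) = 0.0001
R_2 = 0.0210/(63.4520*8.1340) = 4.0688e-05
R_3 = 0.1120/(83.5110*8.1340) = 0.0002
R_conv_out = 1/(17.5330*8.1340) = 0.0070
R_total = 0.0155 K/W
Q = 154.5160 / 0.0155 = 9955.9743 W

R_total = 0.0155 K/W, Q = 9955.9743 W


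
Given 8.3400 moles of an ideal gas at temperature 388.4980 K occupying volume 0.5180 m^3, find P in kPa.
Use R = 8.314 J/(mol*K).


P = nRT/V = 8.3400 * 8.314 * 388.4980 / 0.5180
= 26937.9696 / 0.5180 = 52003.8023 Pa = 52.0038 kPa

52.0038 kPa


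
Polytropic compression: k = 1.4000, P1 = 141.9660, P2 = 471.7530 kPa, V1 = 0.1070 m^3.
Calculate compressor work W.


(k-1)/k = 0.2857
(P2/P1)^exp = 1.4093
W = 3.5000 * 141.9660 * 0.1070 * (1.4093 - 1) = 21.7619 kJ

21.7619 kJ


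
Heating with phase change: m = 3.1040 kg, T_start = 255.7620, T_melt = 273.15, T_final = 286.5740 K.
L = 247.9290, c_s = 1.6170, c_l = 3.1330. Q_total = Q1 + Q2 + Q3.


Q1 (sensible, solid) = 3.1040 * 1.6170 * 17.3880 = 87.2733 kJ
Q2 (latent) = 3.1040 * 247.9290 = 769.5716 kJ
Q3 (sensible, liquid) = 3.1040 * 3.1330 * 13.4240 = 130.5461 kJ
Q_total = 987.3911 kJ

987.3911 kJ


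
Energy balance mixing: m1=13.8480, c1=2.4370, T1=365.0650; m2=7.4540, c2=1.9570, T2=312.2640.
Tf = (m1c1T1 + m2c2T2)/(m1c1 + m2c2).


num = 16875.2031
den = 48.3351
Tf = 349.1297 K

349.1297 K


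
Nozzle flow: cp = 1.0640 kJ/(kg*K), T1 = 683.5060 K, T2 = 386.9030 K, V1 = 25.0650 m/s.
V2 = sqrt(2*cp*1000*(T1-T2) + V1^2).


dT = 296.6030 K
2*cp*1000*dT = 631171.1840
V1^2 = 628.2542
V2 = sqrt(631799.4382) = 794.8581 m/s

794.8581 m/s


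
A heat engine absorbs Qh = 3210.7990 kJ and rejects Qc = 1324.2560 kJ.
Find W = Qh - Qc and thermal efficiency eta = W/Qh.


W = 3210.7990 - 1324.2560 = 1886.5430 kJ
eta = 1886.5430 / 3210.7990 = 0.5876 = 58.7562%

W = 1886.5430 kJ, eta = 58.7562%


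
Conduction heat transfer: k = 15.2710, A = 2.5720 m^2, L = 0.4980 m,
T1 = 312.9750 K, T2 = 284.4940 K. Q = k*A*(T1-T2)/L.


dT = 28.4810 K
Q = 15.2710 * 2.5720 * 28.4810 / 0.4980 = 2246.2823 W

2246.2823 W


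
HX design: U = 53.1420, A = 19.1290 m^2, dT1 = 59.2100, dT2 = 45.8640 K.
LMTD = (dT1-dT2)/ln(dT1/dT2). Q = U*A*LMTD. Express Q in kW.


LMTD = 52.2532 K
Q = 53.1420 * 19.1290 * 52.2532 = 53118.2146 W = 53.1182 kW

53.1182 kW


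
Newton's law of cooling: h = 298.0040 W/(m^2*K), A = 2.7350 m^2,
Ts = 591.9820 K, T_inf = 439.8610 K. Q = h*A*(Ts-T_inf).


dT = 152.1210 K
Q = 298.0040 * 2.7350 * 152.1210 = 123984.8428 W

123984.8428 W


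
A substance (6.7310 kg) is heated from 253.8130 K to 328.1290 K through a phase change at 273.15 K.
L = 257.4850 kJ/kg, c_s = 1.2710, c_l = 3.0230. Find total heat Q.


Q1 (sensible, solid) = 6.7310 * 1.2710 * 19.3370 = 165.4300 kJ
Q2 (latent) = 6.7310 * 257.4850 = 1733.1315 kJ
Q3 (sensible, liquid) = 6.7310 * 3.0230 * 54.9790 = 1118.7024 kJ
Q_total = 3017.2639 kJ

3017.2639 kJ


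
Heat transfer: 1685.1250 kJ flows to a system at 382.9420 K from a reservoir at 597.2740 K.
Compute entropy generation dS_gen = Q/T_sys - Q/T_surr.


dS_sys = 1685.1250/382.9420 = 4.4005 kJ/K
dS_surr = -1685.1250/597.2740 = -2.8214 kJ/K
dS_gen = 4.4005 - 2.8214 = 1.5791 kJ/K (irreversible)

dS_gen = 1.5791 kJ/K, irreversible


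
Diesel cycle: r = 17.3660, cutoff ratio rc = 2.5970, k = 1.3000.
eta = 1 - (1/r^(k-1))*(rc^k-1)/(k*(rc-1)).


r^(k-1) = 2.3546
rc^k = 3.4579
eta = 0.4972 = 49.7186%

49.7186%


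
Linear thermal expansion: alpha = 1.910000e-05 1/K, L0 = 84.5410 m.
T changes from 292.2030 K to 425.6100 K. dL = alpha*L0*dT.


dT = 133.4070 K
dL = 1.910000e-05 * 84.5410 * 133.4070 = 0.215417 m
L_final = 84.756417 m

dL = 0.215417 m


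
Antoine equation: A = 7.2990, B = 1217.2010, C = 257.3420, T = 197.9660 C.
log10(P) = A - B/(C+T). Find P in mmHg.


C+T = 455.3080
B/(C+T) = 2.6734
log10(P) = 7.2990 - 2.6734 = 4.6256
P = 10^4.6256 = 42232.0948 mmHg

42232.0948 mmHg


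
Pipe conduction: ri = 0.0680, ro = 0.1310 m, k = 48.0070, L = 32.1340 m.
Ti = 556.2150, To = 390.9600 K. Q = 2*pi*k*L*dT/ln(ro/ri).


dT = 165.2550 K
ln(ro/ri) = 0.6557
Q = 2*pi*48.0070*32.1340*165.2550 / 0.6557 = 2442899.0820 W

2442899.0820 W


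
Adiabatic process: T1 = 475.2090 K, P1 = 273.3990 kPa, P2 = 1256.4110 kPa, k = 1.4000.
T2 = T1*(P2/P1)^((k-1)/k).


(k-1)/k = 0.2857
(P2/P1)^exp = 1.5461
T2 = 475.2090 * 1.5461 = 734.7222 K

734.7222 K


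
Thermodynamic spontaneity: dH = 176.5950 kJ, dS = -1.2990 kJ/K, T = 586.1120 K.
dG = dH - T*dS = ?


T*dS = 586.1120 * -1.2990 = -761.3595 kJ
dG = 176.5950 + 761.3595 = 937.9545 kJ (non-spontaneous)

dG = 937.9545 kJ, non-spontaneous


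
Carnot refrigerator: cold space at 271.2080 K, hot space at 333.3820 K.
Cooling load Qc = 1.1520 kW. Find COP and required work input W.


COP = 271.2080 / 62.1740 = 4.3621
W = 1.1520 / 4.3621 = 0.2641 kW

COP = 4.3621, W = 0.2641 kW


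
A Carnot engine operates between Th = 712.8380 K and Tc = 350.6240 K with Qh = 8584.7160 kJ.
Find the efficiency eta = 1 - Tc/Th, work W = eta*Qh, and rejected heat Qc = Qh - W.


eta = 1 - 350.6240/712.8380 = 0.5081
W = 0.5081 * 8584.7160 = 4362.1472 kJ
Qc = 8584.7160 - 4362.1472 = 4222.5688 kJ

eta = 50.8129%, W = 4362.1472 kJ, Qc = 4222.5688 kJ


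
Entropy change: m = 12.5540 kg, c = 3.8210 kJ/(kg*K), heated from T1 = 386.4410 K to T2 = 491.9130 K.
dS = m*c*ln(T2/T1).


T2/T1 = 1.2729
ln(T2/T1) = 0.2413
dS = 12.5540 * 3.8210 * 0.2413 = 11.5760 kJ/K

11.5760 kJ/K


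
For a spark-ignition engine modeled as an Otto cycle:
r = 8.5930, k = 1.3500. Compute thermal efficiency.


r^(k-1) = 2.1230
eta = 1 - 1/2.1230 = 0.5290 = 52.8969%

52.8969%


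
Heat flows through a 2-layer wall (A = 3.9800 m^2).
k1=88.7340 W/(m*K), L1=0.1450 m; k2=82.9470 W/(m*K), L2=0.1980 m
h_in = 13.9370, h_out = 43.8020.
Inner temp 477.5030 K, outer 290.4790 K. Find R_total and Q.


R_conv_in = 1/(13.9370*3.9800) = 0.0180
R_1 = 0.1450/(88.7340*3.9800) = 0.0004
R_2 = 0.1980/(82.9470*3.9800) = 0.0006
R_conv_out = 1/(43.8020*3.9800) = 0.0057
R_total = 0.0248 K/W
Q = 187.0240 / 0.0248 = 7549.0437 W

R_total = 0.0248 K/W, Q = 7549.0437 W


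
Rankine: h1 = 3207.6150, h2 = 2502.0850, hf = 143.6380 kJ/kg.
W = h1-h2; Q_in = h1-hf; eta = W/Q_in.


W = 705.5300 kJ/kg
Q_in = 3063.9770 kJ/kg
eta = 0.2303 = 23.0266%

eta = 23.0266%


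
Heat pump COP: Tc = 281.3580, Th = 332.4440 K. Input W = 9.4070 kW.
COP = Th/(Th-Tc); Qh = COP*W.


COP = 332.4440 / 51.0860 = 6.5075
Qh = 6.5075 * 9.4070 = 61.2164 kW

COP = 6.5075, Qh = 61.2164 kW


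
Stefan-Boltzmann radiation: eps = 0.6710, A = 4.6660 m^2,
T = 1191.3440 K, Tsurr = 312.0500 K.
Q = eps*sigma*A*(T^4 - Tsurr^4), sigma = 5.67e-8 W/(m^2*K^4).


T^4 = 2.0144e+12
Tsurr^4 = 9.4819e+09
Q = 0.6710 * 5.67e-8 * 4.6660 * 2.0049e+12 = 355918.0167 W

355918.0167 W


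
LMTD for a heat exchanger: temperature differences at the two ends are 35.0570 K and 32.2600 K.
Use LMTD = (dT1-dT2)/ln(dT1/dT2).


dT1/dT2 = 1.0867
ln(dT1/dT2) = 0.0831
LMTD = 2.7970 / 0.0831 = 33.6391 K

33.6391 K


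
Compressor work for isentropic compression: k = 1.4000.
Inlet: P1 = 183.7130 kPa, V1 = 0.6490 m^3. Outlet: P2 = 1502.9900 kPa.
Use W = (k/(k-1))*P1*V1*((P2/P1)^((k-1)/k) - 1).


(k-1)/k = 0.2857
(P2/P1)^exp = 1.8231
W = 3.5000 * 183.7130 * 0.6490 * (1.8231 - 1) = 343.4727 kJ

343.4727 kJ


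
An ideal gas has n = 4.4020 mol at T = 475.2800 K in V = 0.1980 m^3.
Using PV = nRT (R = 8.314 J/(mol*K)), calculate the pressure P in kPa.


P = nRT/V = 4.4020 * 8.314 * 475.2800 / 0.1980
= 17394.4058 / 0.1980 = 87850.5344 Pa = 87.8505 kPa

87.8505 kPa


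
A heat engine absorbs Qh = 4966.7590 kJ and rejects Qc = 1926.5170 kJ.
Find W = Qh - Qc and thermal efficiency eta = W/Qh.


W = 4966.7590 - 1926.5170 = 3040.2420 kJ
eta = 3040.2420 / 4966.7590 = 0.6121 = 61.2118%

W = 3040.2420 kJ, eta = 61.2118%


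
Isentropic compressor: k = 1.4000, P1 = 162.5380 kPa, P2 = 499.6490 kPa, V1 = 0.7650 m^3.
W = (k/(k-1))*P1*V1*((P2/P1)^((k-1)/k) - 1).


(k-1)/k = 0.2857
(P2/P1)^exp = 1.3783
W = 3.5000 * 162.5380 * 0.7650 * (1.3783 - 1) = 164.6372 kJ

164.6372 kJ


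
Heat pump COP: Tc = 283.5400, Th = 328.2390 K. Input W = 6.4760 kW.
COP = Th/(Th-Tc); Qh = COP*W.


COP = 328.2390 / 44.6990 = 7.3433
Qh = 7.3433 * 6.4760 = 47.5553 kW

COP = 7.3433, Qh = 47.5553 kW


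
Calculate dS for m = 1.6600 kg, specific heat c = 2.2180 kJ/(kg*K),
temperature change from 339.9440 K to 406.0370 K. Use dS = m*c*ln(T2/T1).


T2/T1 = 1.1944
ln(T2/T1) = 0.1777
dS = 1.6600 * 2.2180 * 0.1777 = 0.6541 kJ/K

0.6541 kJ/K


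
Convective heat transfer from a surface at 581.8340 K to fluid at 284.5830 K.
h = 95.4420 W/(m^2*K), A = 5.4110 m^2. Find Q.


dT = 297.2510 K
Q = 95.4420 * 5.4110 * 297.2510 = 153511.3142 W

153511.3142 W


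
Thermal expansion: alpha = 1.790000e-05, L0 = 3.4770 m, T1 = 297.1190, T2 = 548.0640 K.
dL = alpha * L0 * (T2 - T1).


dT = 250.9450 K
dL = 1.790000e-05 * 3.4770 * 250.9450 = 0.015618 m
L_final = 3.492618 m

dL = 0.015618 m


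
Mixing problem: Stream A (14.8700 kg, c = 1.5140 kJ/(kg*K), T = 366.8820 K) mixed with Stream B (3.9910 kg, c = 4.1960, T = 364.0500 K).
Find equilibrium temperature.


num = 14356.1477
den = 39.2594
Tf = 365.6740 K

365.6740 K


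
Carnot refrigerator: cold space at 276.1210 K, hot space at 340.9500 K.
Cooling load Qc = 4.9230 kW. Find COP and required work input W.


COP = 276.1210 / 64.8290 = 4.2592
W = 4.9230 / 4.2592 = 1.1558 kW

COP = 4.2592, W = 1.1558 kW


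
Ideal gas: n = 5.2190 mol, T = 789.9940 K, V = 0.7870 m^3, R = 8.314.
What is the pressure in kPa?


P = nRT/V = 5.2190 * 8.314 * 789.9940 / 0.7870
= 34278.4448 / 0.7870 = 43555.8384 Pa = 43.5558 kPa

43.5558 kPa


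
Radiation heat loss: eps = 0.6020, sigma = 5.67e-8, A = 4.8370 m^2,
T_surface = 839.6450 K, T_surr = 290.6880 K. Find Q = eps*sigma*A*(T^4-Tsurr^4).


T^4 = 4.9703e+11
Tsurr^4 = 7.1402e+09
Q = 0.6020 * 5.67e-8 * 4.8370 * 4.8989e+11 = 80882.4482 W

80882.4482 W


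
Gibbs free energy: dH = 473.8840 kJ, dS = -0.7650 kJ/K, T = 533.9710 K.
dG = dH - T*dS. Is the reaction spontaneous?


T*dS = 533.9710 * -0.7650 = -408.4878 kJ
dG = 473.8840 + 408.4878 = 882.3718 kJ (non-spontaneous)

dG = 882.3718 kJ, non-spontaneous


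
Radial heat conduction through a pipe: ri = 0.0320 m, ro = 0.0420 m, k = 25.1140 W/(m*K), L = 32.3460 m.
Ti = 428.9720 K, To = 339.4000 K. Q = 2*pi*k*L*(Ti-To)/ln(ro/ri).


dT = 89.5720 K
ln(ro/ri) = 0.2719
Q = 2*pi*25.1140*32.3460*89.5720 / 0.2719 = 1681223.9004 W

1681223.9004 W


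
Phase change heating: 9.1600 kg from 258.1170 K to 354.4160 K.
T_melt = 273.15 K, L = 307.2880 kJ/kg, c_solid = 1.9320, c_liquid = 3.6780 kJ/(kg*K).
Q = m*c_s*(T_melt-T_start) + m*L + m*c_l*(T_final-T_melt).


Q1 (sensible, solid) = 9.1600 * 1.9320 * 15.0330 = 266.0408 kJ
Q2 (latent) = 9.1600 * 307.2880 = 2814.7581 kJ
Q3 (sensible, liquid) = 9.1600 * 3.6780 * 81.2660 = 2737.8905 kJ
Q_total = 5818.6894 kJ

5818.6894 kJ


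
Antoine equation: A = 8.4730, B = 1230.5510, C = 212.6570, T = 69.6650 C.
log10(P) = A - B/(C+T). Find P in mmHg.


C+T = 282.3220
B/(C+T) = 4.3587
log10(P) = 8.4730 - 4.3587 = 4.1143
P = 10^4.1143 = 13011.3064 mmHg

13011.3064 mmHg


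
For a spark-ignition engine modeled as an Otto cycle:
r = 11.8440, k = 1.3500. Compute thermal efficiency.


r^(k-1) = 2.3753
eta = 1 - 1/2.3753 = 0.5790 = 57.9006%

57.9006%


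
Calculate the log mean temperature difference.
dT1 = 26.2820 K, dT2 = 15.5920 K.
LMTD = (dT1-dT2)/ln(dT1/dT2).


dT1/dT2 = 1.6856
ln(dT1/dT2) = 0.5221
LMTD = 10.6900 / 0.5221 = 20.4740 K

20.4740 K


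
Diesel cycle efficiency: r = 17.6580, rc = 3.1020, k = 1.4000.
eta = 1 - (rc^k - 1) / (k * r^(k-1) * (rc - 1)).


r^(k-1) = 3.1534
rc^k = 4.8786
eta = 0.5820 = 58.2033%

58.2033%


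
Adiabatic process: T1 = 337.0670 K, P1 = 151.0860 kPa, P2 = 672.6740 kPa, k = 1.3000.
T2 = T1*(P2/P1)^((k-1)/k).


(k-1)/k = 0.2308
(P2/P1)^exp = 1.4115
T2 = 337.0670 * 1.4115 = 475.7608 K

475.7608 K


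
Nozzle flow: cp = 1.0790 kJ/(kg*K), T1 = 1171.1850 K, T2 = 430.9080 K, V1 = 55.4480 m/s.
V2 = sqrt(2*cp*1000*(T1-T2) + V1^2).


dT = 740.2770 K
2*cp*1000*dT = 1597517.7660
V1^2 = 3074.4807
V2 = sqrt(1600592.2467) = 1265.1451 m/s

1265.1451 m/s


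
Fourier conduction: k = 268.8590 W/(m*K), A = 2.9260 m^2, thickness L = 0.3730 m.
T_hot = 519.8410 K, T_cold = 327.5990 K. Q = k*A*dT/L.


dT = 192.2420 K
Q = 268.8590 * 2.9260 * 192.2420 / 0.3730 = 405450.9711 W

405450.9711 W


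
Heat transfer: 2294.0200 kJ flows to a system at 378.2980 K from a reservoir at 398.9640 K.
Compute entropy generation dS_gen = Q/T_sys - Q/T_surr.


dS_sys = 2294.0200/378.2980 = 6.0641 kJ/K
dS_surr = -2294.0200/398.9640 = -5.7499 kJ/K
dS_gen = 6.0641 - 5.7499 = 0.3141 kJ/K (irreversible)

dS_gen = 0.3141 kJ/K, irreversible


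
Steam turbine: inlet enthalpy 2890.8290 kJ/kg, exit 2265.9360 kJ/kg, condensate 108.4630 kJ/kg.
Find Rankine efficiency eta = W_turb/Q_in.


W = 624.8930 kJ/kg
Q_in = 2782.3660 kJ/kg
eta = 0.2246 = 22.4591%

eta = 22.4591%


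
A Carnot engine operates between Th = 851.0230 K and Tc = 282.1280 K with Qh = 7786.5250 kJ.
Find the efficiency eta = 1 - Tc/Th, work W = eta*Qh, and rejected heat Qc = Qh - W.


eta = 1 - 282.1280/851.0230 = 0.6685
W = 0.6685 * 7786.5250 = 5205.1650 kJ
Qc = 7786.5250 - 5205.1650 = 2581.3600 kJ

eta = 66.8484%, W = 5205.1650 kJ, Qc = 2581.3600 kJ


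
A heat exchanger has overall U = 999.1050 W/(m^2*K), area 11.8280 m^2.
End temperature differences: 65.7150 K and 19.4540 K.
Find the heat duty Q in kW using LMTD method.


LMTD = 38.0038 K
Q = 999.1050 * 11.8280 * 38.0038 = 449106.0840 W = 449.1061 kW

449.1061 kW


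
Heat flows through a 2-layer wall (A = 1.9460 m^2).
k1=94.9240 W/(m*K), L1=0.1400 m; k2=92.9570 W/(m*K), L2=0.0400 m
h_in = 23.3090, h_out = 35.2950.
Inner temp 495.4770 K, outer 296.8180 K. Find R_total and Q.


R_conv_in = 1/(23.3090*1.9460) = 0.0220
R_1 = 0.1400/(94.9240*1.9460) = 0.0008
R_2 = 0.0400/(92.9570*1.9460) = 0.0002
R_conv_out = 1/(35.2950*1.9460) = 0.0146
R_total = 0.0376 K/W
Q = 198.6590 / 0.0376 = 5285.6455 W

R_total = 0.0376 K/W, Q = 5285.6455 W


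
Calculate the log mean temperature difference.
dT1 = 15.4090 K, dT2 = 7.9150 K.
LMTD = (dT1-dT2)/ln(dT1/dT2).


dT1/dT2 = 1.9468
ln(dT1/dT2) = 0.6662
LMTD = 7.4940 / 0.6662 = 11.2490 K

11.2490 K


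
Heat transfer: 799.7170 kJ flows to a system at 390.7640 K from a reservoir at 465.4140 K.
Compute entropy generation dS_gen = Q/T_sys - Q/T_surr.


dS_sys = 799.7170/390.7640 = 2.0465 kJ/K
dS_surr = -799.7170/465.4140 = -1.7183 kJ/K
dS_gen = 2.0465 - 1.7183 = 0.3283 kJ/K (irreversible)

dS_gen = 0.3283 kJ/K, irreversible


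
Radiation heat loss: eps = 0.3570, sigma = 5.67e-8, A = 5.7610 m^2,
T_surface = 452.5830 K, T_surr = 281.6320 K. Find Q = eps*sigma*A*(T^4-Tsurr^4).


T^4 = 4.1956e+10
Tsurr^4 = 6.2911e+09
Q = 0.3570 * 5.67e-8 * 5.7610 * 3.5665e+10 = 4158.9968 W

4158.9968 W


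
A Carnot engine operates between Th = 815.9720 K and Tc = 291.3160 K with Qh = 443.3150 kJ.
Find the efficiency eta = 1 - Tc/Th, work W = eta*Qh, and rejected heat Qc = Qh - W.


eta = 1 - 291.3160/815.9720 = 0.6430
W = 0.6430 * 443.3150 = 285.0439 kJ
Qc = 443.3150 - 285.0439 = 158.2711 kJ

eta = 64.2983%, W = 285.0439 kJ, Qc = 158.2711 kJ


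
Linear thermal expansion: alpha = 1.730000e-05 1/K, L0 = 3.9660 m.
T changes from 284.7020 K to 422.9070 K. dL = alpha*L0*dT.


dT = 138.2050 K
dL = 1.730000e-05 * 3.9660 * 138.2050 = 0.009482 m
L_final = 3.975482 m

dL = 0.009482 m


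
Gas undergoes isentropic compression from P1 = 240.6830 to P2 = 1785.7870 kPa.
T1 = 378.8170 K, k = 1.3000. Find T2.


(k-1)/k = 0.2308
(P2/P1)^exp = 1.5880
T2 = 378.8170 * 1.5880 = 601.5717 K

601.5717 K


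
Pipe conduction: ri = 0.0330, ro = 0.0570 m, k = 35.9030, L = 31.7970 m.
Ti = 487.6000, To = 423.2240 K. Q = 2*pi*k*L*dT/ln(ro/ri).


dT = 64.3760 K
ln(ro/ri) = 0.5465
Q = 2*pi*35.9030*31.7970*64.3760 / 0.5465 = 844881.5863 W

844881.5863 W


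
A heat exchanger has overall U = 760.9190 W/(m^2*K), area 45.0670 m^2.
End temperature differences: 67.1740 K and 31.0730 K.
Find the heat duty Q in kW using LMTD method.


LMTD = 46.8268 K
Q = 760.9190 * 45.0670 * 46.8268 = 1605801.2469 W = 1605.8012 kW

1605.8012 kW


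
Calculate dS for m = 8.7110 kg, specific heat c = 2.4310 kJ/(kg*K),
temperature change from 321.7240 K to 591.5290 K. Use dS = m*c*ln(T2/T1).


T2/T1 = 1.8386
ln(T2/T1) = 0.6090
dS = 8.7110 * 2.4310 * 0.6090 = 12.8968 kJ/K

12.8968 kJ/K


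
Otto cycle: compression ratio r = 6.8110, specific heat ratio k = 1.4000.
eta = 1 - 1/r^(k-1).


r^(k-1) = 2.1542
eta = 1 - 1/2.1542 = 0.5358 = 53.5789%

53.5789%


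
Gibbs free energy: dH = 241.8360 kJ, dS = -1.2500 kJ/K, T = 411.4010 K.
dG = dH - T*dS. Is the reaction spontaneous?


T*dS = 411.4010 * -1.2500 = -514.2513 kJ
dG = 241.8360 + 514.2513 = 756.0873 kJ (non-spontaneous)

dG = 756.0873 kJ, non-spontaneous


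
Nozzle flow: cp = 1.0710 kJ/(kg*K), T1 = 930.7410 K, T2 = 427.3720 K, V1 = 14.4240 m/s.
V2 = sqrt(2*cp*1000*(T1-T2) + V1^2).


dT = 503.3690 K
2*cp*1000*dT = 1078216.3980
V1^2 = 208.0518
V2 = sqrt(1078424.4498) = 1038.4722 m/s

1038.4722 m/s


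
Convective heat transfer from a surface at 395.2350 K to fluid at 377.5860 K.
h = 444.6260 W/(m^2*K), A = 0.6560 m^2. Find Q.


dT = 17.6490 K
Q = 444.6260 * 0.6560 * 17.6490 = 5147.7660 W

5147.7660 W


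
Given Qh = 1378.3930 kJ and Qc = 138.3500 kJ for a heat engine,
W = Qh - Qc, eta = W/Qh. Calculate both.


W = 1378.3930 - 138.3500 = 1240.0430 kJ
eta = 1240.0430 / 1378.3930 = 0.8996 = 89.9629%

W = 1240.0430 kJ, eta = 89.9629%


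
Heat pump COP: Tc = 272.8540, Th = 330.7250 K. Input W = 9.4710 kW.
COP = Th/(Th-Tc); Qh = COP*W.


COP = 330.7250 / 57.8710 = 5.7149
Qh = 5.7149 * 9.4710 = 54.1255 kW

COP = 5.7149, Qh = 54.1255 kW


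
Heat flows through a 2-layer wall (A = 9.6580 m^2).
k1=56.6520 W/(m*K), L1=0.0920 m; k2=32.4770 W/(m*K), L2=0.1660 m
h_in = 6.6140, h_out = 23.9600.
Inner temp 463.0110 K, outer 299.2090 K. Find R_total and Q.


R_conv_in = 1/(6.6140*9.6580) = 0.0157
R_1 = 0.0920/(56.6520*9.6580) = 0.0002
R_2 = 0.1660/(32.4770*9.6580) = 0.0005
R_conv_out = 1/(23.9600*9.6580) = 0.0043
R_total = 0.0207 K/W
Q = 163.8020 / 0.0207 = 7923.2335 W

R_total = 0.0207 K/W, Q = 7923.2335 W


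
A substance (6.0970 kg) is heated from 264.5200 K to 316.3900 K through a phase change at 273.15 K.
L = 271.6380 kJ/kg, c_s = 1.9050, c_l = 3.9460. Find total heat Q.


Q1 (sensible, solid) = 6.0970 * 1.9050 * 8.6300 = 100.2356 kJ
Q2 (latent) = 6.0970 * 271.6380 = 1656.1769 kJ
Q3 (sensible, liquid) = 6.0970 * 3.9460 * 43.2400 = 1040.3009 kJ
Q_total = 2796.7133 kJ

2796.7133 kJ


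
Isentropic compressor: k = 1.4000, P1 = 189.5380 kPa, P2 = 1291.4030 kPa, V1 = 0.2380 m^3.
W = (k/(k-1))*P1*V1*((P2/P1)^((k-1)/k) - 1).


(k-1)/k = 0.2857
(P2/P1)^exp = 1.7302
W = 3.5000 * 189.5380 * 0.2380 * (1.7302 - 1) = 115.2928 kJ

115.2928 kJ


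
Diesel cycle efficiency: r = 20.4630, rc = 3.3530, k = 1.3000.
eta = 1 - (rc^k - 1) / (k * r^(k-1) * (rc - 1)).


r^(k-1) = 2.4734
rc^k = 4.8202
eta = 0.4951 = 49.5073%

49.5073%


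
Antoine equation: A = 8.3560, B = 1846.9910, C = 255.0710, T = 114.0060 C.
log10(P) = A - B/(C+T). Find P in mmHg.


C+T = 369.0770
B/(C+T) = 5.0044
log10(P) = 8.3560 - 5.0044 = 3.3516
P = 10^3.3516 = 2247.2356 mmHg

2247.2356 mmHg


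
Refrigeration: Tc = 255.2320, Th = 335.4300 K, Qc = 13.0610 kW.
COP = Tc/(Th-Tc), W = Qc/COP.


COP = 255.2320 / 80.1980 = 3.1825
W = 13.0610 / 3.1825 = 4.1040 kW

COP = 3.1825, W = 4.1040 kW


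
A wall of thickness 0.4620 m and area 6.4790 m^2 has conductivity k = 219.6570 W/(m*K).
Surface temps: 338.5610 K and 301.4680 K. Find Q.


dT = 37.0930 K
Q = 219.6570 * 6.4790 * 37.0930 / 0.4620 = 114262.3132 W

114262.3132 W


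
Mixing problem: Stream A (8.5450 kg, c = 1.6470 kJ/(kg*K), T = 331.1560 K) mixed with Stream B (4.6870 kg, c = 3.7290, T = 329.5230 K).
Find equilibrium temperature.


num = 10419.9067
den = 31.5514
Tf = 330.2514 K

330.2514 K


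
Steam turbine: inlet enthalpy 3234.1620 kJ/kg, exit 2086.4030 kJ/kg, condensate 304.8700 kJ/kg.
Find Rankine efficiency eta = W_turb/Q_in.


W = 1147.7590 kJ/kg
Q_in = 2929.2920 kJ/kg
eta = 0.3918 = 39.1821%

eta = 39.1821%


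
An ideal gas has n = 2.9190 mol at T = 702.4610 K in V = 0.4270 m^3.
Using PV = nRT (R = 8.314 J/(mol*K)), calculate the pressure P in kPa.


P = nRT/V = 2.9190 * 8.314 * 702.4610 / 0.4270
= 17047.7211 / 0.4270 = 39924.4055 Pa = 39.9244 kPa

39.9244 kPa


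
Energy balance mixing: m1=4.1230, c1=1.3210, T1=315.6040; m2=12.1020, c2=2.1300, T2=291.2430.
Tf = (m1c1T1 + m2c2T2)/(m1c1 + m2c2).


num = 9226.3784
den = 31.2237
Tf = 295.4924 K

295.4924 K


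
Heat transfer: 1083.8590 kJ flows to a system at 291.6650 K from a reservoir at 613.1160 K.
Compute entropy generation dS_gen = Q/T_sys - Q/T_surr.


dS_sys = 1083.8590/291.6650 = 3.7161 kJ/K
dS_surr = -1083.8590/613.1160 = -1.7678 kJ/K
dS_gen = 3.7161 - 1.7678 = 1.9483 kJ/K (irreversible)

dS_gen = 1.9483 kJ/K, irreversible


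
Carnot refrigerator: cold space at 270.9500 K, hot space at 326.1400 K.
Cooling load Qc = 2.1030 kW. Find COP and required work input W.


COP = 270.9500 / 55.1900 = 4.9094
W = 2.1030 / 4.9094 = 0.4284 kW

COP = 4.9094, W = 0.4284 kW


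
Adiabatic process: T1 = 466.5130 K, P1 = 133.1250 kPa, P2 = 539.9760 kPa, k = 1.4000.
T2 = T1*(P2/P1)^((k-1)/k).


(k-1)/k = 0.2857
(P2/P1)^exp = 1.4919
T2 = 466.5130 * 1.4919 = 696.0026 K

696.0026 K


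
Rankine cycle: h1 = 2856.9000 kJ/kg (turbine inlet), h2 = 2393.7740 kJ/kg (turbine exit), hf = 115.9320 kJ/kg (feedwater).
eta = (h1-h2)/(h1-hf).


W = 463.1260 kJ/kg
Q_in = 2740.9680 kJ/kg
eta = 0.1690 = 16.8964%

eta = 16.8964%


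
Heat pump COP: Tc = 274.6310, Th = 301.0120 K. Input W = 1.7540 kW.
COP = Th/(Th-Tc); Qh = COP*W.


COP = 301.0120 / 26.3810 = 11.4102
Qh = 11.4102 * 1.7540 = 20.0135 kW

COP = 11.4102, Qh = 20.0135 kW


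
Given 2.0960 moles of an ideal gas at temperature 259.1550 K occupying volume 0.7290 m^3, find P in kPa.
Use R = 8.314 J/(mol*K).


P = nRT/V = 2.0960 * 8.314 * 259.1550 / 0.7290
= 4516.0723 / 0.7290 = 6194.8866 Pa = 6.1949 kPa

6.1949 kPa


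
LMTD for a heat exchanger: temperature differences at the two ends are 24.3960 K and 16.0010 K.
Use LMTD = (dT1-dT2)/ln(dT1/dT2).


dT1/dT2 = 1.5247
ln(dT1/dT2) = 0.4218
LMTD = 8.3950 / 0.4218 = 19.9043 K

19.9043 K


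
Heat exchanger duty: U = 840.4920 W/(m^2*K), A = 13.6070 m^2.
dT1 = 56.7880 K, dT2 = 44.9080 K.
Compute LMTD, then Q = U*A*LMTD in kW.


LMTD = 50.6159 K
Q = 840.4920 * 13.6070 * 50.6159 = 578871.9589 W = 578.8720 kW

578.8720 kW


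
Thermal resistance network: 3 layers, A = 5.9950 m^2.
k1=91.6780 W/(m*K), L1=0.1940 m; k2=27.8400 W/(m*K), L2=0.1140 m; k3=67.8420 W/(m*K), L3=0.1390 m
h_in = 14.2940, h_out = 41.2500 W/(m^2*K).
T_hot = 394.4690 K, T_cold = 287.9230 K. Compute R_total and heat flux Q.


R_conv_in = 1/(14.2940*5.9950) = 0.0117
R_1 = 0.1940/(91.6780*5.9950) = 0.0004
R_2 = 0.1140/(27.8400*5.9950) = 0.0007
R_3 = 0.1390/(67.8420*5.9950) = 0.0003
R_conv_out = 1/(41.2500*5.9950) = 0.0040
R_total = 0.0171 K/W
Q = 106.5460 / 0.0171 = 6233.9737 W

R_total = 0.0171 K/W, Q = 6233.9737 W


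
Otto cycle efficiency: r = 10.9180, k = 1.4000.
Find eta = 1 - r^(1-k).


r^(k-1) = 2.6017
eta = 1 - 1/2.6017 = 0.6156 = 61.5636%

61.5636%


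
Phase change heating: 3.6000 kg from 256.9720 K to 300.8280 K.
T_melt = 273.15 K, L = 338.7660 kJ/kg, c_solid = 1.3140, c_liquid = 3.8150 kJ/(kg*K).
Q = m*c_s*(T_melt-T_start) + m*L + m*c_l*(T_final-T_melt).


Q1 (sensible, solid) = 3.6000 * 1.3140 * 16.1780 = 76.5284 kJ
Q2 (latent) = 3.6000 * 338.7660 = 1219.5576 kJ
Q3 (sensible, liquid) = 3.6000 * 3.8150 * 27.6780 = 380.1297 kJ
Q_total = 1676.2157 kJ

1676.2157 kJ


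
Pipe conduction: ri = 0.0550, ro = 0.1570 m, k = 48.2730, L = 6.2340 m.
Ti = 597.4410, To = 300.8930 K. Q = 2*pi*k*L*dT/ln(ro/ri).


dT = 296.5480 K
ln(ro/ri) = 1.0489
Q = 2*pi*48.2730*6.2340*296.5480 / 1.0489 = 534572.5381 W

534572.5381 W


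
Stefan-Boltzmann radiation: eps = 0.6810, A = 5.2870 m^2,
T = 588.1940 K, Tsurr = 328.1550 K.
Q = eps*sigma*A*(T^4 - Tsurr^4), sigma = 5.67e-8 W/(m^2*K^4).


T^4 = 1.1970e+11
Tsurr^4 = 1.1596e+10
Q = 0.6810 * 5.67e-8 * 5.2870 * 1.0810e+11 = 22068.2219 W

22068.2219 W


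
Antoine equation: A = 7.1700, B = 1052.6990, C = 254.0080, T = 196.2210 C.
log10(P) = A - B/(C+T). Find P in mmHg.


C+T = 450.2290
B/(C+T) = 2.3381
log10(P) = 7.1700 - 2.3381 = 4.8319
P = 10^4.8319 = 67898.2753 mmHg

67898.2753 mmHg


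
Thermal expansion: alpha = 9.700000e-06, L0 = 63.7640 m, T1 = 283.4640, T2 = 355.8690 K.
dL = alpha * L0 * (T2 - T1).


dT = 72.4050 K
dL = 9.700000e-06 * 63.7640 * 72.4050 = 0.044783 m
L_final = 63.808783 m

dL = 0.044783 m


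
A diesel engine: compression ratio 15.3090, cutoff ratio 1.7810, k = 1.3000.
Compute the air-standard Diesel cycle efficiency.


r^(k-1) = 2.2672
rc^k = 2.1177
eta = 0.5144 = 51.4438%

51.4438%


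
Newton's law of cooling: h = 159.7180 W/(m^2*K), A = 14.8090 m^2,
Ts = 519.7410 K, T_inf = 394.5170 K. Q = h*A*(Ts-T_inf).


dT = 125.2240 K
Q = 159.7180 * 14.8090 * 125.2240 = 296187.8019 W

296187.8019 W


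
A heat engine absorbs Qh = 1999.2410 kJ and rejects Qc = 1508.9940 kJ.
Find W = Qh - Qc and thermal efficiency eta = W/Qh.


W = 1999.2410 - 1508.9940 = 490.2470 kJ
eta = 490.2470 / 1999.2410 = 0.2452 = 24.5217%

W = 490.2470 kJ, eta = 24.5217%


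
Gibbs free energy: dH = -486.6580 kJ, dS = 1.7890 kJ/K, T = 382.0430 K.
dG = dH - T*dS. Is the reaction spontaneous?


T*dS = 382.0430 * 1.7890 = 683.4749 kJ
dG = -486.6580 - 683.4749 = -1170.1329 kJ (spontaneous)

dG = -1170.1329 kJ, spontaneous


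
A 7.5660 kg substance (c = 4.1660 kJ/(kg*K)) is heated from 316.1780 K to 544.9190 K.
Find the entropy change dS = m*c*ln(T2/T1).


T2/T1 = 1.7235
ln(T2/T1) = 0.5443
dS = 7.5660 * 4.1660 * 0.5443 = 17.1573 kJ/K

17.1573 kJ/K


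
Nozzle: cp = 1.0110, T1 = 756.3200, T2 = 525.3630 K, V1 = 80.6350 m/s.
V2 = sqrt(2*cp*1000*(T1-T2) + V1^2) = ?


dT = 230.9570 K
2*cp*1000*dT = 466995.0540
V1^2 = 6502.0032
V2 = sqrt(473497.0572) = 688.1112 m/s

688.1112 m/s


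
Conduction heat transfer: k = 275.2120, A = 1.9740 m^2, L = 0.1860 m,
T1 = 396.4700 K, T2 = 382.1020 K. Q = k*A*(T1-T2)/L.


dT = 14.3680 K
Q = 275.2120 * 1.9740 * 14.3680 / 0.1860 = 41966.0303 W

41966.0303 W


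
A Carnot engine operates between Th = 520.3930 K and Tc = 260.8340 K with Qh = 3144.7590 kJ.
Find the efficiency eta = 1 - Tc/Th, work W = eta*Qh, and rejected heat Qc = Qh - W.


eta = 1 - 260.8340/520.3930 = 0.4988
W = 0.4988 * 3144.7590 = 1568.5271 kJ
Qc = 3144.7590 - 1568.5271 = 1576.2319 kJ

eta = 49.8775%, W = 1568.5271 kJ, Qc = 1576.2319 kJ


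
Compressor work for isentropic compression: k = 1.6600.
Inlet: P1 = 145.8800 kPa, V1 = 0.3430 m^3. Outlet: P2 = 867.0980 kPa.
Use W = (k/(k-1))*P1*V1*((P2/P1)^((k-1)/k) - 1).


(k-1)/k = 0.3976
(P2/P1)^exp = 2.0313
W = 2.5152 * 145.8800 * 0.3430 * (2.0313 - 1) = 129.7833 kJ

129.7833 kJ


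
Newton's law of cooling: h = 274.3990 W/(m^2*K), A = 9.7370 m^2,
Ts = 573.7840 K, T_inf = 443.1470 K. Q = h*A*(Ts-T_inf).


dT = 130.6370 K
Q = 274.3990 * 9.7370 * 130.6370 = 349038.9495 W

349038.9495 W


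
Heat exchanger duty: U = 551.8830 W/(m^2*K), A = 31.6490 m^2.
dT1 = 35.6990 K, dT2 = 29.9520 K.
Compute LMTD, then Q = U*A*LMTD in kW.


LMTD = 32.7415 K
Q = 551.8830 * 31.6490 * 32.7415 = 571880.5453 W = 571.8805 kW

571.8805 kW


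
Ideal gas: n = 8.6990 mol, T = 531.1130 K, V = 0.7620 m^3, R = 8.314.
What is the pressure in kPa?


P = nRT/V = 8.6990 * 8.314 * 531.1130 / 0.7620
= 38411.9436 / 0.7620 = 50409.3748 Pa = 50.4094 kPa

50.4094 kPa


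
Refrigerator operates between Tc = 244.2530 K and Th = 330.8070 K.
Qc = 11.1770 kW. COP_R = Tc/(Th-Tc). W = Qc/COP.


COP = 244.2530 / 86.5540 = 2.8220
W = 11.1770 / 2.8220 = 3.9607 kW

COP = 2.8220, W = 3.9607 kW


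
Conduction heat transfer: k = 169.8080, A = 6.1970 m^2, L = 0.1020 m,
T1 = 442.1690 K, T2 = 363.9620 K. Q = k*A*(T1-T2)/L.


dT = 78.2070 K
Q = 169.8080 * 6.1970 * 78.2070 / 0.1020 = 806835.6849 W

806835.6849 W


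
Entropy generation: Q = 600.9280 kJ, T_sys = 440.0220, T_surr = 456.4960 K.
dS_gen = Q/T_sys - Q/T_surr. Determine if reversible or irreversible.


dS_sys = 600.9280/440.0220 = 1.3657 kJ/K
dS_surr = -600.9280/456.4960 = -1.3164 kJ/K
dS_gen = 1.3657 - 1.3164 = 0.0493 kJ/K (irreversible)

dS_gen = 0.0493 kJ/K, irreversible


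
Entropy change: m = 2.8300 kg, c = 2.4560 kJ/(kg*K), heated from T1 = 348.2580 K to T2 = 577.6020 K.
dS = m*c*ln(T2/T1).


T2/T1 = 1.6585
ln(T2/T1) = 0.5059
dS = 2.8300 * 2.4560 * 0.5059 = 3.5165 kJ/K

3.5165 kJ/K


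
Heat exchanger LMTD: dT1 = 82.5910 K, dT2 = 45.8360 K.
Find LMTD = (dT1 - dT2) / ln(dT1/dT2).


dT1/dT2 = 1.8019
ln(dT1/dT2) = 0.5888
LMTD = 36.7550 / 0.5888 = 62.4203 K

62.4203 K


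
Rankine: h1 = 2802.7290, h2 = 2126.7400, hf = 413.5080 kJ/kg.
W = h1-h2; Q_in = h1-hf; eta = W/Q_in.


W = 675.9890 kJ/kg
Q_in = 2389.2210 kJ/kg
eta = 0.2829 = 28.2933%

eta = 28.2933%


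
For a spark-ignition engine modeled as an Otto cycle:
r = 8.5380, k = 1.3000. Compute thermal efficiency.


r^(k-1) = 1.9029
eta = 1 - 1/1.9029 = 0.4745 = 47.4475%

47.4475%


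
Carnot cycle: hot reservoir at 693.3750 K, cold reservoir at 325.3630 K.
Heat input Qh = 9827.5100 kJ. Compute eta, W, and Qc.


eta = 1 - 325.3630/693.3750 = 0.5308
W = 0.5308 * 9827.5100 = 5215.9966 kJ
Qc = 9827.5100 - 5215.9966 = 4611.5134 kJ

eta = 53.0755%, W = 5215.9966 kJ, Qc = 4611.5134 kJ


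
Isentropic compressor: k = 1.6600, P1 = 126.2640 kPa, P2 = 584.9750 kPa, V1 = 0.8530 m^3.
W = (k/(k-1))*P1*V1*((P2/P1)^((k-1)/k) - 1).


(k-1)/k = 0.3976
(P2/P1)^exp = 1.8397
W = 2.5152 * 126.2640 * 0.8530 * (1.8397 - 1) = 227.4566 kJ

227.4566 kJ


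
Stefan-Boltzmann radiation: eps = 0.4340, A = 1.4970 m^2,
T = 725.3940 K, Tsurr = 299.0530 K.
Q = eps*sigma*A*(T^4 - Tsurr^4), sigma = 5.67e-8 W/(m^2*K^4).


T^4 = 2.7688e+11
Tsurr^4 = 7.9982e+09
Q = 0.4340 * 5.67e-8 * 1.4970 * 2.6888e+11 = 9905.1341 W

9905.1341 W


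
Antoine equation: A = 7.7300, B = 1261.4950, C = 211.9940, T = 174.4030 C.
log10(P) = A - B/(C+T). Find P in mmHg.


C+T = 386.3970
B/(C+T) = 3.2648
log10(P) = 7.7300 - 3.2648 = 4.4652
P = 10^4.4652 = 29190.1307 mmHg

29190.1307 mmHg


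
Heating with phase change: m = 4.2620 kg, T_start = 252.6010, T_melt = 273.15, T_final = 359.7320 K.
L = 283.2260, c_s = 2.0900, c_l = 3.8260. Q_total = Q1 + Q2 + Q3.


Q1 (sensible, solid) = 4.2620 * 2.0900 * 20.5490 = 183.0419 kJ
Q2 (latent) = 4.2620 * 283.2260 = 1207.1092 kJ
Q3 (sensible, liquid) = 4.2620 * 3.8260 * 86.5820 = 1411.8418 kJ
Q_total = 2801.9928 kJ

2801.9928 kJ


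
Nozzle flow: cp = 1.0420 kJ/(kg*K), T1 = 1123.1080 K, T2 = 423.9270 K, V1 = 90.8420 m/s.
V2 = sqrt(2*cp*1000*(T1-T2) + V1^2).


dT = 699.1810 K
2*cp*1000*dT = 1457093.2040
V1^2 = 8252.2690
V2 = sqrt(1465345.4730) = 1210.5145 m/s

1210.5145 m/s


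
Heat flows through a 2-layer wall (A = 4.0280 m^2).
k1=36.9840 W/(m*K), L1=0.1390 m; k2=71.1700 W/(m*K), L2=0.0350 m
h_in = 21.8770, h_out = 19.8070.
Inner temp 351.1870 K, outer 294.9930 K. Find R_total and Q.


R_conv_in = 1/(21.8770*4.0280) = 0.0113
R_1 = 0.1390/(36.9840*4.0280) = 0.0009
R_2 = 0.0350/(71.1700*4.0280) = 0.0001
R_conv_out = 1/(19.8070*4.0280) = 0.0125
R_total = 0.0249 K/W
Q = 56.1940 / 0.0249 = 2253.4110 W

R_total = 0.0249 K/W, Q = 2253.4110 W


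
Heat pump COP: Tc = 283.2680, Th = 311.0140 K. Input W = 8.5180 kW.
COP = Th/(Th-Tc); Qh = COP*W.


COP = 311.0140 / 27.7460 = 11.2093
Qh = 11.2093 * 8.5180 = 95.4811 kW

COP = 11.2093, Qh = 95.4811 kW


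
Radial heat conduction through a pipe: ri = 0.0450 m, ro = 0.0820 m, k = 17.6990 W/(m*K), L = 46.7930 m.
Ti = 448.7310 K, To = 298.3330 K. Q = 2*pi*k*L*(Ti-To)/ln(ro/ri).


dT = 150.3980 K
ln(ro/ri) = 0.6001
Q = 2*pi*17.6990*46.7930*150.3980 / 0.6001 = 1304245.1109 W

1304245.1109 W


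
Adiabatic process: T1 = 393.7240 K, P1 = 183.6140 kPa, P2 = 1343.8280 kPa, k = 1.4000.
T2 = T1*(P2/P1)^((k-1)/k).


(k-1)/k = 0.2857
(P2/P1)^exp = 1.7660
T2 = 393.7240 * 1.7660 = 695.3031 K

695.3031 K


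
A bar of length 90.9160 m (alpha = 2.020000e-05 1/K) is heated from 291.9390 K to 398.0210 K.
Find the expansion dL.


dT = 106.0820 K
dL = 2.020000e-05 * 90.9160 * 106.0820 = 0.194820 m
L_final = 91.110820 m

dL = 0.194820 m


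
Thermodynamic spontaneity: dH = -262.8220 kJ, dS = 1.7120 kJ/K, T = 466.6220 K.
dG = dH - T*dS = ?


T*dS = 466.6220 * 1.7120 = 798.8569 kJ
dG = -262.8220 - 798.8569 = -1061.6789 kJ (spontaneous)

dG = -1061.6789 kJ, spontaneous


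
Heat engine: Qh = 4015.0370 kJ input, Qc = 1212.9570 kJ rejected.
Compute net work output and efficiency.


W = 4015.0370 - 1212.9570 = 2802.0800 kJ
eta = 2802.0800 / 4015.0370 = 0.6979 = 69.7896%

W = 2802.0800 kJ, eta = 69.7896%


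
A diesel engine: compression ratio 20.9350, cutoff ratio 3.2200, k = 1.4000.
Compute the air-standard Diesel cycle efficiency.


r^(k-1) = 3.3756
rc^k = 5.1404
eta = 0.6053 = 60.5349%

60.5349%


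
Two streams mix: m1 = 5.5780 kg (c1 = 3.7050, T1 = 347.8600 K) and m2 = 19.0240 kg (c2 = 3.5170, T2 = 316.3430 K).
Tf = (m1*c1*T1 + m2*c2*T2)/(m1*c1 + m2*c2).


num = 28354.7354
den = 87.5739
Tf = 323.7807 K

323.7807 K


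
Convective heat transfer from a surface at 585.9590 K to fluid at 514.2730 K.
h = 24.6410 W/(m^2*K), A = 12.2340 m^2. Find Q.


dT = 71.6860 K
Q = 24.6410 * 12.2340 * 71.6860 = 21610.3178 W

21610.3178 W


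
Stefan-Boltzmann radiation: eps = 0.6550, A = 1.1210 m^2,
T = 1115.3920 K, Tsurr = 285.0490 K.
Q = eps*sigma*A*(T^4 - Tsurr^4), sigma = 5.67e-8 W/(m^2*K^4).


T^4 = 1.5478e+12
Tsurr^4 = 6.6020e+09
Q = 0.6550 * 5.67e-8 * 1.1210 * 1.5412e+12 = 64162.8484 W

64162.8484 W


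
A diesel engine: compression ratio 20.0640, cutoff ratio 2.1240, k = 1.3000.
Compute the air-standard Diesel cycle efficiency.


r^(k-1) = 2.4588
rc^k = 2.6626
eta = 0.5373 = 53.7252%

53.7252%


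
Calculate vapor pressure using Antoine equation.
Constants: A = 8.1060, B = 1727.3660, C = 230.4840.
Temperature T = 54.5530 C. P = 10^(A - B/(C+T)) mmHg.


C+T = 285.0370
B/(C+T) = 6.0601
log10(P) = 8.1060 - 6.0601 = 2.0459
P = 10^2.0459 = 111.1357 mmHg

111.1357 mmHg
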